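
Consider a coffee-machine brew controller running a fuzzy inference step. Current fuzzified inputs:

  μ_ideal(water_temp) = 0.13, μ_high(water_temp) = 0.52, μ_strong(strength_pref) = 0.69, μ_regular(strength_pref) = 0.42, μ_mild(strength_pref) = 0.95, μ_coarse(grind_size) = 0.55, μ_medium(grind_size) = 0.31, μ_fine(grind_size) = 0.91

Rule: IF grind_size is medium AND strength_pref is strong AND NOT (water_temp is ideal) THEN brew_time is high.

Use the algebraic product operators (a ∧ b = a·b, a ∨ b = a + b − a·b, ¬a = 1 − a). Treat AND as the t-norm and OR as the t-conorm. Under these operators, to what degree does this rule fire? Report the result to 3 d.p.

firing strength: medium=0.31, strong=0.69, ¬ideal=1−0.13=0.87; AND[a·b] → w = 0.1861

0.186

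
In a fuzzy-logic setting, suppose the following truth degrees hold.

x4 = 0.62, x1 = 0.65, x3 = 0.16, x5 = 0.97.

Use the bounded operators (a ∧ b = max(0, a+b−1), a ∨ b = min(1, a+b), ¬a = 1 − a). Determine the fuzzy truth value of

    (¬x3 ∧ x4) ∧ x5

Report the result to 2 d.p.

¬x3 = 1 − 0.16 = 0.84
¬x3 ∧ x4 = max(0, a+b−1) on (0.84, 0.62) = 0.46
(¬x3 ∧ x4) ∧ x5 = max(0, a+b−1) on (0.46, 0.97) = 0.43

0.43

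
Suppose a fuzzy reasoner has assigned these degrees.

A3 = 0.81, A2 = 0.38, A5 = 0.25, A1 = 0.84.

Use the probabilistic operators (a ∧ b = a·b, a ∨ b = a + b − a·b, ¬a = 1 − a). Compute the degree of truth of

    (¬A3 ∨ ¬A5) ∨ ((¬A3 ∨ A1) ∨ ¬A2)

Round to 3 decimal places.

0.990

¬A3 = 1 − 0.8100 = 0.1900
¬A5 = 1 − 0.2500 = 0.7500
¬A3 ∨ ¬A5 = a + b − a·b on (0.1900, 0.7500) = 0.7975
¬A3 = 1 − 0.8100 = 0.1900
¬A3 ∨ A1 = a + b − a·b on (0.1900, 0.8400) = 0.8704
¬A2 = 1 − 0.3800 = 0.6200
(¬A3 ∨ A1) ∨ ¬A2 = a + b − a·b on (0.8704, 0.6200) = 0.9508
(¬A3 ∨ ¬A5) ∨ ((¬A3 ∨ A1) ∨ ¬A2) = a + b − a·b on (0.7975, 0.9508) = 0.9900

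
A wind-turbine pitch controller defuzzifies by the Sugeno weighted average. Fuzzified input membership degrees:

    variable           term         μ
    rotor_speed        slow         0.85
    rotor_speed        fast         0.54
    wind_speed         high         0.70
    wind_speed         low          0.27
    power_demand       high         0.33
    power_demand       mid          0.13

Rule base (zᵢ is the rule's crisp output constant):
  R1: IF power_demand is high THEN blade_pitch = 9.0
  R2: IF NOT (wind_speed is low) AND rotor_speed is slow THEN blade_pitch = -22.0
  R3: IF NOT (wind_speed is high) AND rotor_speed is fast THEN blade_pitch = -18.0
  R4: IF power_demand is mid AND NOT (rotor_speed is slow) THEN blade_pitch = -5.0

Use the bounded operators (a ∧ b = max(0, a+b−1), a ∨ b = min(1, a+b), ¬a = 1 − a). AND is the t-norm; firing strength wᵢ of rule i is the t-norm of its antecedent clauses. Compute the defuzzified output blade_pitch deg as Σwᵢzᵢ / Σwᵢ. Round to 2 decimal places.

-10.76

R1 (z=9.0): high=0.33 → w = 0.33
R2 (z=-22.0): ¬low=1−0.27=0.73, slow=0.85; AND[max(0, a+b−1)] → w = 0.58
R3 (z=-18.0): ¬high=1−0.70=0.30, fast=0.54; AND[max(0, a+b−1)] → w = 0.00
R4 (z=-5.0): mid=0.13, ¬slow=1−0.85=0.15; AND[max(0, a+b−1)] → w = 0.00
Weighted average = (0.33·9.0 + 0.58·-22.0 + 0.00·-18.0 + 0.00·-5.0) / (0.33 + 0.58 + 0.00 + 0.00)
  = -9.7900 / 0.9100 = -10.76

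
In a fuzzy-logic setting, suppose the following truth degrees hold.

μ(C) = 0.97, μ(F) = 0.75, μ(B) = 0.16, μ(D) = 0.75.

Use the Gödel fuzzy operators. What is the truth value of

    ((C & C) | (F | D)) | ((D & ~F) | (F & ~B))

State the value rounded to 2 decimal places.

0.97

C & C = min(a, b) on (0.97, 0.97) = 0.97
F | D = max(a, b) on (0.75, 0.75) = 0.75
(C & C) | (F | D) = max(a, b) on (0.97, 0.75) = 0.97
~F = 1 − 0.75 = 0.25
D & ~F = min(a, b) on (0.75, 0.25) = 0.25
~B = 1 − 0.16 = 0.84
F & ~B = min(a, b) on (0.75, 0.84) = 0.75
(D & ~F) | (F & ~B) = max(a, b) on (0.25, 0.75) = 0.75
((C & C) | (F | D)) | ((D & ~F) | (F & ~B)) = max(a, b) on (0.97, 0.75) = 0.97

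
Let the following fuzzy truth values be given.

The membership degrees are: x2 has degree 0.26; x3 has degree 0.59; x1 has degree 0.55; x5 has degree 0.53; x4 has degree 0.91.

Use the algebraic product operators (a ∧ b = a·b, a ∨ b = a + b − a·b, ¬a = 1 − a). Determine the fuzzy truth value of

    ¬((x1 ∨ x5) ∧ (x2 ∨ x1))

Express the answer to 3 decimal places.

x1 ∨ x5 = a + b − a·b on (0.5500, 0.5300) = 0.7885
x2 ∨ x1 = a + b − a·b on (0.2600, 0.5500) = 0.6670
(x1 ∨ x5) ∧ (x2 ∨ x1) = a·b on (0.7885, 0.6670) = 0.5259
¬((x1 ∨ x5) ∧ (x2 ∨ x1)) = 1 − 0.5259 = 0.4741

0.474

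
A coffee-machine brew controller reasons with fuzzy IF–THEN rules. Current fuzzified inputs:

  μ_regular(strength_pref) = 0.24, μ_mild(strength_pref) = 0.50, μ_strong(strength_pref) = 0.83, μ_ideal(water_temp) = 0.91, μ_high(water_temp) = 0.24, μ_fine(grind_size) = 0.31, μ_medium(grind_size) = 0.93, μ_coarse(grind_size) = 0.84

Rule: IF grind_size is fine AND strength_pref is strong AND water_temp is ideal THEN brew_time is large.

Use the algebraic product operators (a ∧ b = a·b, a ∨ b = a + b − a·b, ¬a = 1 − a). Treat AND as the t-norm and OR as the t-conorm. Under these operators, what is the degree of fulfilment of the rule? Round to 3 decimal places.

0.234

firing strength: fine=0.31, strong=0.83, ideal=0.91; AND[a·b] → w = 0.2341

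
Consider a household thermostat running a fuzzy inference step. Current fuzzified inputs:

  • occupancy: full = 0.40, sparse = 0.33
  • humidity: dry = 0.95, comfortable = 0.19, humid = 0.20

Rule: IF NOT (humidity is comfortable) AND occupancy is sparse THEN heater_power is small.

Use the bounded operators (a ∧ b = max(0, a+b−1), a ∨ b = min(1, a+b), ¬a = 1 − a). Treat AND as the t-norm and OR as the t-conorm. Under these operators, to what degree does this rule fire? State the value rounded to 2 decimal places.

firing strength: ¬comfortable=1−0.19=0.81, sparse=0.33; AND[max(0, a+b−1)] → w = 0.14

0.14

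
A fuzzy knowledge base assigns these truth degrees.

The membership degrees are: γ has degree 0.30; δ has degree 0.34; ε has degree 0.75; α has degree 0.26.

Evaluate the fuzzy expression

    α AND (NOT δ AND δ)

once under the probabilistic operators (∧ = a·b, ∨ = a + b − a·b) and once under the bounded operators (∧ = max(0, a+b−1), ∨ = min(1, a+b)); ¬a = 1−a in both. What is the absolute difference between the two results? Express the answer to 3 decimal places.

Under probabilistic:
  NOT δ = 1 − 0.3400 = 0.6600
  NOT δ AND δ = a·b on (0.6600, 0.3400) = 0.2244
  α AND (NOT δ AND δ) = a·b on (0.2600, 0.2244) = 0.0583
  → value = 0.0583
Under bounded:
  NOT δ = 1 − 0.34 = 0.66
  NOT δ AND δ = max(0, a+b−1) on (0.66, 0.34) = 0.00
  α AND (NOT δ AND δ) = max(0, a+b−1) on (0.26, 0.00) = 0.00
  → value = 0.0000
|0.0583 − 0.0000| = 0.058

0.058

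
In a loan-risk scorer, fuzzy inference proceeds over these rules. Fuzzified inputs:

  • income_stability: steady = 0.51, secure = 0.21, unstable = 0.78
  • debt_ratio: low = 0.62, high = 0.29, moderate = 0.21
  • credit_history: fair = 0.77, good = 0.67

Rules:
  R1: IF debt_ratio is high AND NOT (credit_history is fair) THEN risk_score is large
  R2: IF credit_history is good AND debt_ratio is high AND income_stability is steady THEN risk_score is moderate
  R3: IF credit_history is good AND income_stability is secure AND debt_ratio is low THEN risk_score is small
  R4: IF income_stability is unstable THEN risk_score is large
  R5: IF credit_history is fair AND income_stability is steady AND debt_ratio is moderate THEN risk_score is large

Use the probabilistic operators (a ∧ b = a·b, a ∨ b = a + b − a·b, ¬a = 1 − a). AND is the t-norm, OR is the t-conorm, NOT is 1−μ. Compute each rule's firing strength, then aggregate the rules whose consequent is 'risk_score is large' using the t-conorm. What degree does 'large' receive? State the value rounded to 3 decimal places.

R1: high=0.29, ¬fair=1−0.77=0.23; AND[a·b] → w = 0.0667
R2: good=0.67, high=0.29, steady=0.51; AND[a·b] → w = 0.0991
R3: good=0.67, secure=0.21, low=0.62; AND[a·b] → w = 0.0872
R4: unstable=0.78 → w = 0.7800
R5: fair=0.77, steady=0.51, moderate=0.21; AND[a·b] → w = 0.0825
Rules with consequent 'large': {R1, R4, R5} → strengths 0.0667, 0.7800, 0.0825
Aggregate via t-conorm [a + b − a·b]: 0.8116

0.812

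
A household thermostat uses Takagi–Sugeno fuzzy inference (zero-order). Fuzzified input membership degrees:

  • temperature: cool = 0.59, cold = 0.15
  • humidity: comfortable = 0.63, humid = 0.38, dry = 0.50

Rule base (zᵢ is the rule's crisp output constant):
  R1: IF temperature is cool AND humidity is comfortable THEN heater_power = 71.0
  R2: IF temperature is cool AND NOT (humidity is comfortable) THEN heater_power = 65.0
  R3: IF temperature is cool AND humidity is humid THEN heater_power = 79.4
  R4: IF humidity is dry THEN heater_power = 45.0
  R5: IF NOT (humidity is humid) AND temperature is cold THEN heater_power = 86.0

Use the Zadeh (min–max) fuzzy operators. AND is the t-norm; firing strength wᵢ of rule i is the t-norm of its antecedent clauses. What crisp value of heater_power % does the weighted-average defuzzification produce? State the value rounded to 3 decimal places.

R1 (z=71.0): cool=0.59, comfortable=0.63; AND[min(a, b)] → w = 0.59
R2 (z=65.0): cool=0.59, ¬comfortable=1−0.63=0.37; AND[min(a, b)] → w = 0.37
R3 (z=79.4): cool=0.59, humid=0.38; AND[min(a, b)] → w = 0.38
R4 (z=45.0): dry=0.50 → w = 0.50
R5 (z=86.0): ¬humid=1−0.38=0.62, cold=0.15; AND[min(a, b)] → w = 0.15
Weighted average = (0.59·71.0 + 0.37·65.0 + 0.38·79.4 + 0.50·45.0 + 0.15·86.0) / (0.59 + 0.37 + 0.38 + 0.50 + 0.15)
  = 131.5120 / 1.9900 = 66.086

66.086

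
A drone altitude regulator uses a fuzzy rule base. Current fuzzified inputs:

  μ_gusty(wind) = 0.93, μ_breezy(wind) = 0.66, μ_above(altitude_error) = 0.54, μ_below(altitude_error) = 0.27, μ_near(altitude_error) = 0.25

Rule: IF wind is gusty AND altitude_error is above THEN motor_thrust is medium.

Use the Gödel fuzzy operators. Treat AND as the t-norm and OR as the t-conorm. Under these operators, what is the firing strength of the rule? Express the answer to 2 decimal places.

0.54

firing strength: gusty=0.93, above=0.54; AND[min(a, b)] → w = 0.54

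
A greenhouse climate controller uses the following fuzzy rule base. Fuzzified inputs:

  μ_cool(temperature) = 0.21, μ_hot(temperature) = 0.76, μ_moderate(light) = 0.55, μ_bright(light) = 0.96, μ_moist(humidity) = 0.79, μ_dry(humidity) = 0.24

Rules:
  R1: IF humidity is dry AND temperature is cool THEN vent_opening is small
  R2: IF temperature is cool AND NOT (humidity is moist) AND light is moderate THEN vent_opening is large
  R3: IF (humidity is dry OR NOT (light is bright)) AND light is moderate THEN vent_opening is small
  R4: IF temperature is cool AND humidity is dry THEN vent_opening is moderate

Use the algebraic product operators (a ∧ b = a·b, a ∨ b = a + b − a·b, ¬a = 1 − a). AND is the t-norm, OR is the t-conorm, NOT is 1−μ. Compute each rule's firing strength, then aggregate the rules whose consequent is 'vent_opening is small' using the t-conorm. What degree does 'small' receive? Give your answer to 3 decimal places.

R1: dry=0.24, cool=0.21; AND[a·b] → w = 0.0504
R2: cool=0.21, ¬moist=1−0.79=0.21, moderate=0.55; AND[a·b] → w = 0.0243
R3: (dry=0.24 OR ¬bright=1−0.96=0.04) = 0.2704; AND[a·b] with moderate=0.55 → w = 0.1487
R4: cool=0.21, dry=0.24; AND[a·b] → w = 0.0504
Rules with consequent 'small': {R1, R3} → strengths 0.0504, 0.1487
Aggregate via t-conorm [a + b − a·b]: 0.1916

0.192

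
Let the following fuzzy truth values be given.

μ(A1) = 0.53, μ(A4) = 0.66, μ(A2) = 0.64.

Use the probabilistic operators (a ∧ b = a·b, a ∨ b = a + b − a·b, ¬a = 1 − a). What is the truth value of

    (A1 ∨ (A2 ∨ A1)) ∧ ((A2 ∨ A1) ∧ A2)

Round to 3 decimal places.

A2 ∨ A1 = a + b − a·b on (0.6400, 0.5300) = 0.8308
A1 ∨ (A2 ∨ A1) = a + b − a·b on (0.5300, 0.8308) = 0.9205
A2 ∨ A1 = a + b − a·b on (0.6400, 0.5300) = 0.8308
(A2 ∨ A1) ∧ A2 = a·b on (0.8308, 0.6400) = 0.5317
(A1 ∨ (A2 ∨ A1)) ∧ ((A2 ∨ A1) ∧ A2) = a·b on (0.9205, 0.5317) = 0.4894

0.489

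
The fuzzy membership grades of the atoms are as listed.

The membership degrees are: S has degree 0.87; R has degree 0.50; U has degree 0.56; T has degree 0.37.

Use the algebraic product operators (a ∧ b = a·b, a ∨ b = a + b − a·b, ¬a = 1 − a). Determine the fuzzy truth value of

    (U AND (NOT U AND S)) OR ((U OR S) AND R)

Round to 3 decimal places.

0.585

NOT U = 1 − 0.5600 = 0.4400
NOT U AND S = a·b on (0.4400, 0.8700) = 0.3828
U AND (NOT U AND S) = a·b on (0.5600, 0.3828) = 0.2144
U OR S = a + b − a·b on (0.5600, 0.8700) = 0.9428
(U OR S) AND R = a·b on (0.9428, 0.5000) = 0.4714
(U AND (NOT U AND S)) OR ((U OR S) AND R) = a + b − a·b on (0.2144, 0.4714) = 0.5847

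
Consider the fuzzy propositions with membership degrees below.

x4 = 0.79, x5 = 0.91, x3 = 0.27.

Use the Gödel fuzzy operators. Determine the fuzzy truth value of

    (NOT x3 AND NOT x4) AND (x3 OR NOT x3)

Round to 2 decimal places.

0.21

NOT x3 = 1 − 0.27 = 0.73
NOT x4 = 1 − 0.79 = 0.21
NOT x3 AND NOT x4 = min(a, b) on (0.73, 0.21) = 0.21
NOT x3 = 1 − 0.27 = 0.73
x3 OR NOT x3 = max(a, b) on (0.27, 0.73) = 0.73
(NOT x3 AND NOT x4) AND (x3 OR NOT x3) = min(a, b) on (0.21, 0.73) = 0.21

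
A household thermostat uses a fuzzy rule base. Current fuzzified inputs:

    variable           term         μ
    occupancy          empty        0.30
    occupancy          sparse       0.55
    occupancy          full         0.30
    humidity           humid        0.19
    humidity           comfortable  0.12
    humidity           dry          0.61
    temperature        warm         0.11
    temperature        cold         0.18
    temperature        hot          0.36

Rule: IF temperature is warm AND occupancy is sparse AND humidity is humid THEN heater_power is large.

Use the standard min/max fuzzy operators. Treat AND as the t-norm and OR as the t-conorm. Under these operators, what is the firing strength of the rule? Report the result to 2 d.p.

firing strength: warm=0.11, sparse=0.55, humid=0.19; AND[min(a, b)] → w = 0.11

0.11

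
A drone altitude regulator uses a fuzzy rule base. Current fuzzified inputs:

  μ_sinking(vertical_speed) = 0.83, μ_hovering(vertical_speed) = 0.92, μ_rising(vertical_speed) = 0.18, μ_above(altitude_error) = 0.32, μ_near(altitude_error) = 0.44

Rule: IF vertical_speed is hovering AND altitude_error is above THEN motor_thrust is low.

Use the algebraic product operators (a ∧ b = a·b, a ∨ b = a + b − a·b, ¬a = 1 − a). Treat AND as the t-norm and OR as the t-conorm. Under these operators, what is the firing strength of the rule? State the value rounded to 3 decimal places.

0.294

firing strength: hovering=0.92, above=0.32; AND[a·b] → w = 0.2944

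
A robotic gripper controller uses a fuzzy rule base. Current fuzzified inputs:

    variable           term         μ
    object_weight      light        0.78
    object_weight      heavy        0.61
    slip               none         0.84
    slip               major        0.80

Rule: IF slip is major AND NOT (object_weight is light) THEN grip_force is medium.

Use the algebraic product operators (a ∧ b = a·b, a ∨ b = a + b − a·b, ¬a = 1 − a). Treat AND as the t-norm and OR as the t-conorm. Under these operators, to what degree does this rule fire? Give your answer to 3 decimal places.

0.176

firing strength: major=0.80, ¬light=1−0.78=0.22; AND[a·b] → w = 0.1760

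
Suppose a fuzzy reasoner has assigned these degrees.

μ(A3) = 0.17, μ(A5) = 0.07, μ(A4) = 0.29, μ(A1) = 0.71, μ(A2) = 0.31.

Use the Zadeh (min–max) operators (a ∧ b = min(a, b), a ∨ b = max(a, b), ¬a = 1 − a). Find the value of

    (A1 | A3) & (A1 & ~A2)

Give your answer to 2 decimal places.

A1 | A3 = max(a, b) on (0.71, 0.17) = 0.71
~A2 = 1 − 0.31 = 0.69
A1 & ~A2 = min(a, b) on (0.71, 0.69) = 0.69
(A1 | A3) & (A1 & ~A2) = min(a, b) on (0.71, 0.69) = 0.69

0.69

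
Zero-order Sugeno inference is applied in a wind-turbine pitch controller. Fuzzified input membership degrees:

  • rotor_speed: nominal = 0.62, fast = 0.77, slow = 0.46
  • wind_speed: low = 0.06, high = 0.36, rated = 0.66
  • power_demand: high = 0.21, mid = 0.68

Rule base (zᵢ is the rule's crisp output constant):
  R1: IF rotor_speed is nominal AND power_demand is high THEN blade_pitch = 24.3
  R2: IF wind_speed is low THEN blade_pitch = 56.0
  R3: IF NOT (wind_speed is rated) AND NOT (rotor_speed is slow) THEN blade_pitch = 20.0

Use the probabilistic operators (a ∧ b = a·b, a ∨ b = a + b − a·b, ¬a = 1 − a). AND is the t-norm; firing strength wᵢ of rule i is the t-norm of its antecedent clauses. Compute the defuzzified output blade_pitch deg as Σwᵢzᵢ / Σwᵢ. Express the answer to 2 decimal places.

27.28

R1 (z=24.3): nominal=0.62, high=0.21; AND[a·b] → w = 0.1302
R2 (z=56.0): low=0.06 → w = 0.0600
R3 (z=20.0): ¬rated=1−0.66=0.34, ¬slow=1−0.46=0.54; AND[a·b] → w = 0.1836
Weighted average = (0.1302·24.3 + 0.0600·56.0 + 0.1836·20.0) / (0.1302 + 0.0600 + 0.1836)
  = 10.1959 / 0.3738 = 27.28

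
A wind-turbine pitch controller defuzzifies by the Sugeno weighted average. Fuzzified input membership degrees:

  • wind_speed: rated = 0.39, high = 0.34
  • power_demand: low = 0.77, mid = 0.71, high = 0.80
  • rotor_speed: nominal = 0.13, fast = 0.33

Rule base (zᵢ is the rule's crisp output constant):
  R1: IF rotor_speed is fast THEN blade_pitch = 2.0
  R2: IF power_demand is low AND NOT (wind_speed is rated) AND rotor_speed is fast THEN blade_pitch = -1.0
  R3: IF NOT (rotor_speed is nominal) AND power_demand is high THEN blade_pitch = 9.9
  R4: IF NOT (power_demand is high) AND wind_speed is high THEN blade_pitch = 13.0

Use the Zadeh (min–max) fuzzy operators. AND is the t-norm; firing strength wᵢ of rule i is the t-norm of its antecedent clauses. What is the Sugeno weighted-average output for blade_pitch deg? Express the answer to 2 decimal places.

6.54

R1 (z=2.0): fast=0.33 → w = 0.33
R2 (z=-1.0): low=0.77, ¬rated=1−0.39=0.61, fast=0.33; AND[min(a, b)] → w = 0.33
R3 (z=9.9): ¬nominal=1−0.13=0.87, high=0.80; AND[min(a, b)] → w = 0.80
R4 (z=13.0): ¬high=1−0.80=0.20, high=0.34; AND[min(a, b)] → w = 0.20
Weighted average = (0.33·2.0 + 0.33·-1.0 + 0.80·9.9 + 0.20·13.0) / (0.33 + 0.33 + 0.80 + 0.20)
  = 10.8500 / 1.6600 = 6.54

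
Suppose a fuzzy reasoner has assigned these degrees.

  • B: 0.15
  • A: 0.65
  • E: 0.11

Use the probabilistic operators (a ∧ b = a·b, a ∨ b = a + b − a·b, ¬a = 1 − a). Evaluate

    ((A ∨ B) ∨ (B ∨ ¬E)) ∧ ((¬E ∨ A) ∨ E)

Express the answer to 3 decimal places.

A ∨ B = a + b − a·b on (0.6500, 0.1500) = 0.7025
¬E = 1 − 0.1100 = 0.8900
B ∨ ¬E = a + b − a·b on (0.1500, 0.8900) = 0.9065
(A ∨ B) ∨ (B ∨ ¬E) = a + b − a·b on (0.7025, 0.9065) = 0.9722
¬E = 1 − 0.1100 = 0.8900
¬E ∨ A = a + b − a·b on (0.8900, 0.6500) = 0.9615
(¬E ∨ A) ∨ E = a + b − a·b on (0.9615, 0.1100) = 0.9657
((A ∨ B) ∨ (B ∨ ¬E)) ∧ ((¬E ∨ A) ∨ E) = a·b on (0.9722, 0.9657) = 0.9389

0.939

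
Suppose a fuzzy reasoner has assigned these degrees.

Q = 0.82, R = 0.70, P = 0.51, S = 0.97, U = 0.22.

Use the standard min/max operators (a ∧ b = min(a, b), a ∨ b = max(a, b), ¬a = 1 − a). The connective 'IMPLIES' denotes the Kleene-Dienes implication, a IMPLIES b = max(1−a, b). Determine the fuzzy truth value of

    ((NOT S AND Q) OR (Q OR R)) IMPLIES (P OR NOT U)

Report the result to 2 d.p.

NOT S = 1 − 0.97 = 0.03
NOT S AND Q = min(a, b) on (0.03, 0.82) = 0.03
Q OR R = max(a, b) on (0.82, 0.70) = 0.82
(NOT S AND Q) OR (Q OR R) = max(a, b) on (0.03, 0.82) = 0.82
NOT U = 1 − 0.22 = 0.78
P OR NOT U = max(a, b) on (0.51, 0.78) = 0.78
((NOT S AND Q) OR (Q OR R)) IMPLIES (P OR NOT U)  [Kleene-Dienes: max(1−a, b)] with a=0.82, b=0.78 → 0.78

0.78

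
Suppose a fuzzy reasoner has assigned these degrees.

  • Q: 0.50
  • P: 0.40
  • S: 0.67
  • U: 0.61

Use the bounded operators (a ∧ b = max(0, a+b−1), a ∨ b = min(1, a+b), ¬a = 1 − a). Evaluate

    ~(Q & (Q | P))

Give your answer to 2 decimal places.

Q | P = min(1, a+b) on (0.50, 0.40) = 0.90
Q & (Q | P) = max(0, a+b−1) on (0.50, 0.90) = 0.40
~(Q & (Q | P)) = 1 − 0.40 = 0.60

0.60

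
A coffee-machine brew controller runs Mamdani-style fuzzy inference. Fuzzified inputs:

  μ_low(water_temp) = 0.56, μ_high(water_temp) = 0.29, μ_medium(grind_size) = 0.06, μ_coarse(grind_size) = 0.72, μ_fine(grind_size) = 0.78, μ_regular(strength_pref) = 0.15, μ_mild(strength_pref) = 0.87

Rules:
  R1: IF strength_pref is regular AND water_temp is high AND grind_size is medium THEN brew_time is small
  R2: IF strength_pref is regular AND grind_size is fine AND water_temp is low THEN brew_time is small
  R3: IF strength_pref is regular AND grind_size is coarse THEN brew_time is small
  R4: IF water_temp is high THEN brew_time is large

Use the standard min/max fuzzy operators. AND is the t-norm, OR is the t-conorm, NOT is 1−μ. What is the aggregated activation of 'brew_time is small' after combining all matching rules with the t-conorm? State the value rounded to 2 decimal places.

0.15

R1: regular=0.15, high=0.29, medium=0.06; AND[min(a, b)] → w = 0.06
R2: regular=0.15, fine=0.78, low=0.56; AND[min(a, b)] → w = 0.15
R3: regular=0.15, coarse=0.72; AND[min(a, b)] → w = 0.15
R4: high=0.29 → w = 0.29
Rules with consequent 'small': {R1, R2, R3} → strengths 0.06, 0.15, 0.15
Aggregate via t-conorm [max(a, b)]: 0.15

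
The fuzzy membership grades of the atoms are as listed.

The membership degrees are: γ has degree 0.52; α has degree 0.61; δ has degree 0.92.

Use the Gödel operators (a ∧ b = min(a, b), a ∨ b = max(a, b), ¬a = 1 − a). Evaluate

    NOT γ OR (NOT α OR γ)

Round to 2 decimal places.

NOT γ = 1 − 0.52 = 0.48
NOT α = 1 − 0.61 = 0.39
NOT α OR γ = max(a, b) on (0.39, 0.52) = 0.52
NOT γ OR (NOT α OR γ) = max(a, b) on (0.48, 0.52) = 0.52

0.52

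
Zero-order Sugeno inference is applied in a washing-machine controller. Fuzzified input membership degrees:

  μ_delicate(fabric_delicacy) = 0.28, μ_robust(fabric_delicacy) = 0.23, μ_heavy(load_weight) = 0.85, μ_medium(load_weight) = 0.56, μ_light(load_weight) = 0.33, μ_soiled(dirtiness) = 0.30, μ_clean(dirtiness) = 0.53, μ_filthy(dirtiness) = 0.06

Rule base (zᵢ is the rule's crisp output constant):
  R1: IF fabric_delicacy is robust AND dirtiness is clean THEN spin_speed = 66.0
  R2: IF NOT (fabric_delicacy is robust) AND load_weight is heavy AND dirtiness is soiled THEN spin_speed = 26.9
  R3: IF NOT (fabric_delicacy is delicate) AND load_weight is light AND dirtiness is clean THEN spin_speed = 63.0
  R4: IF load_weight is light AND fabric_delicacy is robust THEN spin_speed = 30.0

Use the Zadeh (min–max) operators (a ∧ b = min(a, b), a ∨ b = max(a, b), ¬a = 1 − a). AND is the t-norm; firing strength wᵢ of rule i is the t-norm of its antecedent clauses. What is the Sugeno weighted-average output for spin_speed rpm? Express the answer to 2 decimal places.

R1 (z=66.0): robust=0.23, clean=0.53; AND[min(a, b)] → w = 0.23
R2 (z=26.9): ¬robust=1−0.23=0.77, heavy=0.85, soiled=0.30; AND[min(a, b)] → w = 0.30
R3 (z=63.0): ¬delicate=1−0.28=0.72, light=0.33, clean=0.53; AND[min(a, b)] → w = 0.33
R4 (z=30.0): light=0.33, robust=0.23; AND[min(a, b)] → w = 0.23
Weighted average = (0.23·66.0 + 0.30·26.9 + 0.33·63.0 + 0.23·30.0) / (0.23 + 0.30 + 0.33 + 0.23)
  = 50.9400 / 1.0900 = 46.73

46.73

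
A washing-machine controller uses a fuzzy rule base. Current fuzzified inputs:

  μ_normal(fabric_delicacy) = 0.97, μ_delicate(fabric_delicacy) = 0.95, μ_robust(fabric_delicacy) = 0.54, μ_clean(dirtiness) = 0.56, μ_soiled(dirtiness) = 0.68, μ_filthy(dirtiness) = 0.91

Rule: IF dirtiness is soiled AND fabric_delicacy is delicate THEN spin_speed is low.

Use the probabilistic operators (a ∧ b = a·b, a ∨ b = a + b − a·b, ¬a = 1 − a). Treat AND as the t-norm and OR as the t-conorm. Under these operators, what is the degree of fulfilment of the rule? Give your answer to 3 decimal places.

0.646

firing strength: soiled=0.68, delicate=0.95; AND[a·b] → w = 0.6460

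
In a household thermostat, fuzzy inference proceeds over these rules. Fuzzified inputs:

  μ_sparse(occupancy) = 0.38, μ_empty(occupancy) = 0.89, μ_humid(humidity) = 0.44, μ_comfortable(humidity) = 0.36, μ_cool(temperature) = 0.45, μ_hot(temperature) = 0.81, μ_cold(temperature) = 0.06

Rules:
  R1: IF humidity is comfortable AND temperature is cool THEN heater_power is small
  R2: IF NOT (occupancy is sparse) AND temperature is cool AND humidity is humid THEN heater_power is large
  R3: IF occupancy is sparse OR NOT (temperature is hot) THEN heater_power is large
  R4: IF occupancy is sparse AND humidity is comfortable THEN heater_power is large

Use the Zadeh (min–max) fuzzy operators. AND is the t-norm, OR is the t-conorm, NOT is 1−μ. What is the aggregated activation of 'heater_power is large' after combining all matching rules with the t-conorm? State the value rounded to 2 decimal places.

0.44

R1: comfortable=0.36, cool=0.45; AND[min(a, b)] → w = 0.36
R2: ¬sparse=1−0.38=0.62, cool=0.45, humid=0.44; AND[min(a, b)] → w = 0.44
R3: sparse=0.38, ¬hot=1−0.81=0.19; OR[max(a, b)] → w = 0.38
R4: sparse=0.38, comfortable=0.36; AND[min(a, b)] → w = 0.36
Rules with consequent 'large': {R2, R3, R4} → strengths 0.44, 0.38, 0.36
Aggregate via t-conorm [max(a, b)]: 0.44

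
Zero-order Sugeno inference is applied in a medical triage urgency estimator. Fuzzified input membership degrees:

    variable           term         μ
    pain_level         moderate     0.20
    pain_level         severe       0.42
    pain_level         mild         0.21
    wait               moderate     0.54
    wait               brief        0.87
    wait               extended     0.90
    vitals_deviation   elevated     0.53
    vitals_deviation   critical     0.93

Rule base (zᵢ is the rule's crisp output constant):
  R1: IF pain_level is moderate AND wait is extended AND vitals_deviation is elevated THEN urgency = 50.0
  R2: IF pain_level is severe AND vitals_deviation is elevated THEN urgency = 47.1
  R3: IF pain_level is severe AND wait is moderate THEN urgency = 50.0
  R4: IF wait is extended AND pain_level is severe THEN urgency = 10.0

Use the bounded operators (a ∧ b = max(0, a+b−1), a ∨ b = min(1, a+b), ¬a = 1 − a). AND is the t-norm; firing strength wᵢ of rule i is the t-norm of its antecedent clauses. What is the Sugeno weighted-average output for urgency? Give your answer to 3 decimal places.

10.000

R1 (z=50.0): moderate=0.20, extended=0.90, elevated=0.53; AND[max(0, a+b−1)] → w = 0.00
R2 (z=47.1): severe=0.42, elevated=0.53; AND[max(0, a+b−1)] → w = 0.00
R3 (z=50.0): severe=0.42, moderate=0.54; AND[max(0, a+b−1)] → w = 0.00
R4 (z=10.0): extended=0.90, severe=0.42; AND[max(0, a+b−1)] → w = 0.32
Weighted average = (0.00·50.0 + 0.00·47.1 + 0.00·50.0 + 0.32·10.0) / (0.00 + 0.00 + 0.00 + 0.32)
  = 3.2000 / 0.3200 = 10.000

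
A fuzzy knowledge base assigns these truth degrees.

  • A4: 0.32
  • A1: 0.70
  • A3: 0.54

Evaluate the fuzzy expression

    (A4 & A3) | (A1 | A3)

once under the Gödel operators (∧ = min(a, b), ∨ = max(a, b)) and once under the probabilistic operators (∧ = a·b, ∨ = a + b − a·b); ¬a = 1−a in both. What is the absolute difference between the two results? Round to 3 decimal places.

0.186

Under Gödel:
  A4 & A3 = min(a, b) on (0.32, 0.54) = 0.32
  A1 | A3 = max(a, b) on (0.70, 0.54) = 0.70
  (A4 & A3) | (A1 | A3) = max(a, b) on (0.32, 0.70) = 0.70
  → value = 0.7000
Under probabilistic:
  A4 & A3 = a·b on (0.3200, 0.5400) = 0.1728
  A1 | A3 = a + b − a·b on (0.7000, 0.5400) = 0.8620
  (A4 & A3) | (A1 | A3) = a + b − a·b on (0.1728, 0.8620) = 0.8858
  → value = 0.8858
|0.7000 − 0.8858| = 0.186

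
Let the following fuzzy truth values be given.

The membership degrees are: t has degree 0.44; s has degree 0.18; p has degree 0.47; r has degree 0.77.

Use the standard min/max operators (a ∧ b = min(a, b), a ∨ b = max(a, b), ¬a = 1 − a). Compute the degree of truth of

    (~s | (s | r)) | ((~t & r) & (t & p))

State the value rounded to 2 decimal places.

~s = 1 − 0.18 = 0.82
s | r = max(a, b) on (0.18, 0.77) = 0.77
~s | (s | r) = max(a, b) on (0.82, 0.77) = 0.82
~t = 1 − 0.44 = 0.56
~t & r = min(a, b) on (0.56, 0.77) = 0.56
t & p = min(a, b) on (0.44, 0.47) = 0.44
(~t & r) & (t & p) = min(a, b) on (0.56, 0.44) = 0.44
(~s | (s | r)) | ((~t & r) & (t & p)) = max(a, b) on (0.82, 0.44) = 0.82

0.82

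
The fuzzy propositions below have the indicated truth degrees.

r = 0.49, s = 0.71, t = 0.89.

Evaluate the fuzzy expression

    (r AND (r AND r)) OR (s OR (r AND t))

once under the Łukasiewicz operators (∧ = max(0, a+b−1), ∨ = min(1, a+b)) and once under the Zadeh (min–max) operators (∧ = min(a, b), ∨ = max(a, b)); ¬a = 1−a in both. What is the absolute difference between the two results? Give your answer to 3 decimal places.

Under Łukasiewicz:
  r AND r = max(0, a+b−1) on (0.49, 0.49) = 0.00
  r AND (r AND r) = max(0, a+b−1) on (0.49, 0.00) = 0.00
  r AND t = max(0, a+b−1) on (0.49, 0.89) = 0.38
  s OR (r AND t) = min(1, a+b) on (0.71, 0.38) = 1.00
  (r AND (r AND r)) OR (s OR (r AND t)) = min(1, a+b) on (0.00, 1.00) = 1.00
  → value = 1.0000
Under Zadeh (min–max):
  r AND r = min(a, b) on (0.49, 0.49) = 0.49
  r AND (r AND r) = min(a, b) on (0.49, 0.49) = 0.49
  r AND t = min(a, b) on (0.49, 0.89) = 0.49
  s OR (r AND t) = max(a, b) on (0.71, 0.49) = 0.71
  (r AND (r AND r)) OR (s OR (r AND t)) = max(a, b) on (0.49, 0.71) = 0.71
  → value = 0.7100
|1.0000 − 0.7100| = 0.290

0.290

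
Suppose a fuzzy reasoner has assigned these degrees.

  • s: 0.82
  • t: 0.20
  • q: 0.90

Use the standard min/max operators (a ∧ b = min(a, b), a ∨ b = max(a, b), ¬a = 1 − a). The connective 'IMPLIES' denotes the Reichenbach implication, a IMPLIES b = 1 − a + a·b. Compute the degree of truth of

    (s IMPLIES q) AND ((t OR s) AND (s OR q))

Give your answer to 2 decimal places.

s IMPLIES q  [Reichenbach: 1 − a + a·b] with a=0.82, b=0.90 → 0.92
t OR s = max(a, b) on (0.20, 0.82) = 0.82
s OR q = max(a, b) on (0.82, 0.90) = 0.90
(t OR s) AND (s OR q) = min(a, b) on (0.82, 0.90) = 0.82
(s IMPLIES q) AND ((t OR s) AND (s OR q)) = min(a, b) on (0.92, 0.82) = 0.82

0.82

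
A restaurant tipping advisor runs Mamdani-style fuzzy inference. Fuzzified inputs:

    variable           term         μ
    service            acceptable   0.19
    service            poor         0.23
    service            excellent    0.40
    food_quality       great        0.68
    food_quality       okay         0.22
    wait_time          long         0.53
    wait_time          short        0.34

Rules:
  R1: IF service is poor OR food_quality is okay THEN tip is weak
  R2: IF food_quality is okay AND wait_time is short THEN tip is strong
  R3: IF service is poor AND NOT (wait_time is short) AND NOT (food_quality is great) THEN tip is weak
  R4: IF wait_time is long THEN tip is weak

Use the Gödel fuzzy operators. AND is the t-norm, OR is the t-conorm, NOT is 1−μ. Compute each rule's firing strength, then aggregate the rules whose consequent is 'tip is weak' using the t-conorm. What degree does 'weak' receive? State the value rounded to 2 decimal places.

0.53

R1: poor=0.23, okay=0.22; OR[max(a, b)] → w = 0.23
R2: okay=0.22, short=0.34; AND[min(a, b)] → w = 0.22
R3: poor=0.23, ¬short=1−0.34=0.66, ¬great=1−0.68=0.32; AND[min(a, b)] → w = 0.23
R4: long=0.53 → w = 0.53
Rules with consequent 'weak': {R1, R3, R4} → strengths 0.23, 0.23, 0.53
Aggregate via t-conorm [max(a, b)]: 0.53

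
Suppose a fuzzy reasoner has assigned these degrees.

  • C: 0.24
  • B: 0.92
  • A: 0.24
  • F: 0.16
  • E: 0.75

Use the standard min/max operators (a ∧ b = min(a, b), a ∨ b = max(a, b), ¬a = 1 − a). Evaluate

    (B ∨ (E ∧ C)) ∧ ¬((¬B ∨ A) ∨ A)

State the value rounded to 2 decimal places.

0.76

E ∧ C = min(a, b) on (0.75, 0.24) = 0.24
B ∨ (E ∧ C) = max(a, b) on (0.92, 0.24) = 0.92
¬B = 1 − 0.92 = 0.08
¬B ∨ A = max(a, b) on (0.08, 0.24) = 0.24
(¬B ∨ A) ∨ A = max(a, b) on (0.24, 0.24) = 0.24
¬((¬B ∨ A) ∨ A) = 1 − 0.24 = 0.76
(B ∨ (E ∧ C)) ∧ ¬((¬B ∨ A) ∨ A) = min(a, b) on (0.92, 0.76) = 0.76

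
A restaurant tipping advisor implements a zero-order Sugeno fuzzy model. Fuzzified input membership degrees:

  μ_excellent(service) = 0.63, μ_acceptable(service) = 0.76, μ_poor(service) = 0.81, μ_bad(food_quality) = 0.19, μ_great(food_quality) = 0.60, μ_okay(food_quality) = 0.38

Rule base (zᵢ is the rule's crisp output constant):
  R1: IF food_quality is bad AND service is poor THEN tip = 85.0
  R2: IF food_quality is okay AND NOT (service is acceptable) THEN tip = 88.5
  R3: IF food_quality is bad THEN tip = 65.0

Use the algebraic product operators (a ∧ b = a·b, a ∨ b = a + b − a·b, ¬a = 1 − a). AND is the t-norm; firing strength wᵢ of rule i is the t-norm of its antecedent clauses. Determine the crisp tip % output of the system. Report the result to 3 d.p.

77.000

R1 (z=85.0): bad=0.19, poor=0.81; AND[a·b] → w = 0.1539
R2 (z=88.5): okay=0.38, ¬acceptable=1−0.76=0.24; AND[a·b] → w = 0.0912
R3 (z=65.0): bad=0.19 → w = 0.1900
Weighted average = (0.1539·85.0 + 0.0912·88.5 + 0.1900·65.0) / (0.1539 + 0.0912 + 0.1900)
  = 33.5027 / 0.4351 = 77.000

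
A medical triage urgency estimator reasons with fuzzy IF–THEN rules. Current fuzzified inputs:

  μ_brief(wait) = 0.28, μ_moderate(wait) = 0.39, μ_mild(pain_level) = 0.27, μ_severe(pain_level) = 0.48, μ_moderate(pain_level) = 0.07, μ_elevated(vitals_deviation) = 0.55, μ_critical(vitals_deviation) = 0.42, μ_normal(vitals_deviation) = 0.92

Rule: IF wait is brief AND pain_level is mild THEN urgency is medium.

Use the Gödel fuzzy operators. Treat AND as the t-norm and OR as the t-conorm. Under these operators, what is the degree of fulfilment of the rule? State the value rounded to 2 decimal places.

0.27

firing strength: brief=0.28, mild=0.27; AND[min(a, b)] → w = 0.27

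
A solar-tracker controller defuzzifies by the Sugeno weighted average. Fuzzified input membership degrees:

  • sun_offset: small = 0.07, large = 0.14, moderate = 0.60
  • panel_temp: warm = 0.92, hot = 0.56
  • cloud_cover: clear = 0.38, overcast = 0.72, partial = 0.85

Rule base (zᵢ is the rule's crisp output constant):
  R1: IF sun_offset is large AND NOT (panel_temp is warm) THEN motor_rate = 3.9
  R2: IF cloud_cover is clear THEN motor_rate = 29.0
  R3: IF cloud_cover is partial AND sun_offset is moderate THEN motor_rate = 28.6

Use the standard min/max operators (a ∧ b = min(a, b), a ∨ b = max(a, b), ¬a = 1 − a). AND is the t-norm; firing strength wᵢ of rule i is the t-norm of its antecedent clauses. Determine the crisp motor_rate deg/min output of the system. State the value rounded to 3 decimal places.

26.879

R1 (z=3.9): large=0.14, ¬warm=1−0.92=0.08; AND[min(a, b)] → w = 0.08
R2 (z=29.0): clear=0.38 → w = 0.38
R3 (z=28.6): partial=0.85, moderate=0.60; AND[min(a, b)] → w = 0.60
Weighted average = (0.08·3.9 + 0.38·29.0 + 0.60·28.6) / (0.08 + 0.38 + 0.60)
  = 28.4920 / 1.0600 = 26.879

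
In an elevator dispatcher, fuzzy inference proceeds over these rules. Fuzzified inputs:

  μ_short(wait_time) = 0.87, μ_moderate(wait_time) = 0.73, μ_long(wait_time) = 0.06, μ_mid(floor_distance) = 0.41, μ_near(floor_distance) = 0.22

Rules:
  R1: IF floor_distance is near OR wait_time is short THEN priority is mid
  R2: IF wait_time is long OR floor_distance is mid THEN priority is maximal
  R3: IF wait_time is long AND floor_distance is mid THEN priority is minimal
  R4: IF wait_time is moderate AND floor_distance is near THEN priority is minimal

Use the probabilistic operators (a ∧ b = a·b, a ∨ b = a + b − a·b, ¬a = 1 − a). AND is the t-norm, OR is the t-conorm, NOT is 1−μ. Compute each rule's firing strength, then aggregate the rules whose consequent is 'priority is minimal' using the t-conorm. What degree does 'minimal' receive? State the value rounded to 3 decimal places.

R1: near=0.22, short=0.87; OR[a + b − a·b] → w = 0.8986
R2: long=0.06, mid=0.41; OR[a + b − a·b] → w = 0.4454
R3: long=0.06, mid=0.41; AND[a·b] → w = 0.0246
R4: moderate=0.73, near=0.22; AND[a·b] → w = 0.1606
Rules with consequent 'minimal': {R3, R4} → strengths 0.0246, 0.1606
Aggregate via t-conorm [a + b − a·b]: 0.1812

0.181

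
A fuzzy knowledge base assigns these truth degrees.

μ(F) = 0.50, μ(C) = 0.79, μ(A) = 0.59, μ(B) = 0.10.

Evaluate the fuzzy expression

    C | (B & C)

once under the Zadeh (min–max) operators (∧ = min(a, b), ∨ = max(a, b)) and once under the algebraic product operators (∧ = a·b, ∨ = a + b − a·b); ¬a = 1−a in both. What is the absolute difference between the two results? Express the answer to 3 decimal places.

0.017

Under Zadeh (min–max):
  B & C = min(a, b) on (0.10, 0.79) = 0.10
  C | (B & C) = max(a, b) on (0.79, 0.10) = 0.79
  → value = 0.7900
Under algebraic product:
  B & C = a·b on (0.1000, 0.7900) = 0.0790
  C | (B & C) = a + b − a·b on (0.7900, 0.0790) = 0.8066
  → value = 0.8066
|0.7900 − 0.8066| = 0.017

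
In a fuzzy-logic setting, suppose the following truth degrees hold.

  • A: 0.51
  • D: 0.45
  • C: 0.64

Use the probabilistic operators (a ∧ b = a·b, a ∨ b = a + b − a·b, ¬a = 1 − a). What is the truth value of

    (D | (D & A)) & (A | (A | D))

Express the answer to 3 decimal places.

0.500

D & A = a·b on (0.4500, 0.5100) = 0.2295
D | (D & A) = a + b − a·b on (0.4500, 0.2295) = 0.5762
A | D = a + b − a·b on (0.5100, 0.4500) = 0.7305
A | (A | D) = a + b − a·b on (0.5100, 0.7305) = 0.8679
(D | (D & A)) & (A | (A | D)) = a·b on (0.5762, 0.8679) = 0.5001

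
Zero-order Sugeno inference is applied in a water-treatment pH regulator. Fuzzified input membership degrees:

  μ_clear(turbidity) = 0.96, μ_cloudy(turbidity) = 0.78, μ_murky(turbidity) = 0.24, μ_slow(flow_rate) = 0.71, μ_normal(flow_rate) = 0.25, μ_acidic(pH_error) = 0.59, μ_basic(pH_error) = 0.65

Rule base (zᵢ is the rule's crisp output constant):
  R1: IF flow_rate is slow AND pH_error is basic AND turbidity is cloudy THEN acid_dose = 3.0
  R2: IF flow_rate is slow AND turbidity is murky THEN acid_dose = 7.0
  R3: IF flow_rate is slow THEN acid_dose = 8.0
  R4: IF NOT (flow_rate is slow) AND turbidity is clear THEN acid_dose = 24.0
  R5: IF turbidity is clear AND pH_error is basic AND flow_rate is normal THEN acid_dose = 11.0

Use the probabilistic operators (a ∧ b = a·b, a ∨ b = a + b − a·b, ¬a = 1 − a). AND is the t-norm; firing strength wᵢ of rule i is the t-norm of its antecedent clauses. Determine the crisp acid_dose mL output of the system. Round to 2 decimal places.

R1 (z=3.0): slow=0.71, basic=0.65, cloudy=0.78; AND[a·b] → w = 0.3600
R2 (z=7.0): slow=0.71, murky=0.24; AND[a·b] → w = 0.1704
R3 (z=8.0): slow=0.71 → w = 0.7100
R4 (z=24.0): ¬slow=1−0.71=0.29, clear=0.96; AND[a·b] → w = 0.2784
R5 (z=11.0): clear=0.96, basic=0.65, normal=0.25; AND[a·b] → w = 0.1560
Weighted average = (0.3600·3.0 + 0.1704·7.0 + 0.7100·8.0 + 0.2784·24.0 + 0.1560·11.0) / (0.3600 + 0.1704 + 0.7100 + 0.2784 + 0.1560)
  = 16.3503 / 1.6748 = 9.76

9.76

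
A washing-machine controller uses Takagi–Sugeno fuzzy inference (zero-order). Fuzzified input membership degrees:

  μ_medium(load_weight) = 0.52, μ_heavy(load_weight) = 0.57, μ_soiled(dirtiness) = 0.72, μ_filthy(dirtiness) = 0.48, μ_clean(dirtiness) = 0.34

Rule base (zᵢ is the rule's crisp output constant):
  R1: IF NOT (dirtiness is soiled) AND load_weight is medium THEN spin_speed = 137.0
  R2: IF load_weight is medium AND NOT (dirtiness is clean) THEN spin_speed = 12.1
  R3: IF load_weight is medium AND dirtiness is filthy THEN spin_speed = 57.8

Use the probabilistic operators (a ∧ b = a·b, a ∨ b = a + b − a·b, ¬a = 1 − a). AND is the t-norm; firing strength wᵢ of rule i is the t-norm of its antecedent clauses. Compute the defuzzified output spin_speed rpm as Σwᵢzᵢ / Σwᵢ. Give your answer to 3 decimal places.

R1 (z=137.0): ¬soiled=1−0.72=0.28, medium=0.52; AND[a·b] → w = 0.1456
R2 (z=12.1): medium=0.52, ¬clean=1−0.34=0.66; AND[a·b] → w = 0.3432
R3 (z=57.8): medium=0.52, filthy=0.48; AND[a·b] → w = 0.2496
Weighted average = (0.1456·137.0 + 0.3432·12.1 + 0.2496·57.8) / (0.1456 + 0.3432 + 0.2496)
  = 38.5268 / 0.7384 = 52.176

52.176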